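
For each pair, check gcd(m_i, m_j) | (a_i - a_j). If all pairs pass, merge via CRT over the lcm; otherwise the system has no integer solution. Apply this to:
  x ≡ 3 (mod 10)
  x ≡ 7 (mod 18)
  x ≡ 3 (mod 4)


Moduli 10, 18, 4 are not pairwise coprime, so CRT works modulo lcm(m_i) when all pairwise compatibility conditions hold.
Pairwise compatibility: gcd(m_i, m_j) must divide a_i - a_j for every pair.
Merge one congruence at a time:
  Start: x ≡ 3 (mod 10).
  Combine with x ≡ 7 (mod 18): gcd(10, 18) = 2; 7 - 3 = 4, which IS divisible by 2, so compatible.
    Write x = 3 + 10·t and substitute into x ≡ 7 (mod 18): 10·t ≡ 7 − 3 = 4 (mod 18).
    Divide the congruence (and modulus) by g = 2: 5·t ≡ 2 (mod 9).
    The inverse of 5 mod 9 is 2 (since 5·2 = 10 = 1·9 + 1), so t ≡ 2·2 = 4 ≡ 4 (mod 9).
    Then x = 3 + 10·4 = 43, valid modulo lcm(10, 18) = 90: x ≡ 43 (mod 90).
  Combine with x ≡ 3 (mod 4): gcd(90, 4) = 2; 3 - 43 = -40, which IS divisible by 2, so compatible.
    Write x = 43 + 90·t and substitute into x ≡ 3 (mod 4): 90·t ≡ 3 − 43 = -40 (mod 4).
    Divide the congruence (and modulus) by g = 2: 45·t ≡ -20 (mod 2).
    Reduce coefficients mod 2: 1·t ≡ 0 (mod 2).
    So t ≡ 0 (mod 2).
    Then x = 43 + 90·0 = 43, valid modulo lcm(90, 4) = 180: x ≡ 43 (mod 180).
Verify: 43 mod 10 = 3, 43 mod 18 = 7, 43 mod 4 = 3.

x ≡ 43 (mod 180).


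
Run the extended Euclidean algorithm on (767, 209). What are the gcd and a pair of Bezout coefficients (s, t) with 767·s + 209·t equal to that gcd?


Euclidean algorithm on (767, 209) — divide until remainder is 0:
  767 = 3 · 209 + 140
  209 = 1 · 140 + 69
  140 = 2 · 69 + 2
  69 = 34 · 2 + 1
  2 = 2 · 1 + 0
gcd(767, 209) = 1.
Track Bezout coefficients alongside the remainders: start with r₀ = 767 = a·1 + b·0 (s = 1, t = 0) and r₁ = 209 = a·0 + b·1 (s = 0, t = 1); each new remainder r_{k+1} = r_{k-1} − q_k·r_k inherits s_{k+1} = s_{k-1} − q_k·s_k, t_{k+1} = t_{k-1} − q_k·t_k, so r_k = a·s_k + b·t_k at every step:
  q = 3: r = 140, s = 1 − 3·0 = 1, t = 0 − 3·1 = -3  (check: 767·1 + 209·(-3) = 140)
  q = 1: r = 69, s = 0 − 1·1 = -1, t = 1 − 1·(-3) = 4  (check: 767·(-1) + 209·4 = 69)
  q = 2: r = 2, s = 1 − 2·(-1) = 3, t = -3 − 2·4 = -11  (check: 767·3 + 209·(-11) = 2)
  q = 34: r = 1, s = -1 − 34·3 = -103, t = 4 − 34·(-11) = 378  (check: 767·(-103) + 209·378 = 1)
The row with r = 1 (the gcd) gives the Bezout coefficients s = -103, t = 378.
Result: 767 · (-103) + 209 · (378) = 1.

gcd(767, 209) = 1; s = -103, t = 378 (check: 767·(-103) + 209·378 = 1).


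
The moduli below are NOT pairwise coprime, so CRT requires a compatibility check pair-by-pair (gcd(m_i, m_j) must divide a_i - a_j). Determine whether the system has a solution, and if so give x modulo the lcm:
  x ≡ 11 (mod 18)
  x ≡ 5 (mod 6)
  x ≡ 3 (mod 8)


Moduli 18, 6, 8 are not pairwise coprime, so CRT works modulo lcm(m_i) when all pairwise compatibility conditions hold.
Pairwise compatibility: gcd(m_i, m_j) must divide a_i - a_j for every pair.
Merge one congruence at a time:
  Start: x ≡ 11 (mod 18).
  Combine with x ≡ 5 (mod 6): gcd(18, 6) = 6; 5 - 11 = -6, which IS divisible by 6, so compatible.
    Write x = 11 + 18·t and substitute into x ≡ 5 (mod 6): 18·t ≡ 5 − 11 = -6 (mod 6).
    Divide the congruence (and modulus) by g = 6: 3·t ≡ -1 (mod 1).
    Modulo 1 every t works; take t = 0.
    Then x = 11 + 18·0 = 11, valid modulo lcm(18, 6) = 18: x ≡ 11 (mod 18).
  Combine with x ≡ 3 (mod 8): gcd(18, 8) = 2; 3 - 11 = -8, which IS divisible by 2, so compatible.
    Write x = 11 + 18·t and substitute into x ≡ 3 (mod 8): 18·t ≡ 3 − 11 = -8 (mod 8).
    Divide the congruence (and modulus) by g = 2: 9·t ≡ -4 (mod 4).
    Reduce coefficients mod 4: 1·t ≡ 0 (mod 4).
    So t ≡ 0 (mod 4).
    Then x = 11 + 18·0 = 11, valid modulo lcm(18, 8) = 72: x ≡ 11 (mod 72).
Verify: 11 mod 18 = 11, 11 mod 6 = 5, 11 mod 8 = 3.

x ≡ 11 (mod 72).


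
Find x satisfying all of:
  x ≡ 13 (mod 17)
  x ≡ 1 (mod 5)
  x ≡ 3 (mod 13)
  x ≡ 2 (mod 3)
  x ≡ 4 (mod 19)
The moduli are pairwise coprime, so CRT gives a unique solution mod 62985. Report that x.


Product of moduli M = 17 · 5 · 13 · 3 · 19 = 62985.
Merge one congruence at a time:
  Start: x ≡ 13 (mod 17).
  Combine with x ≡ 1 (mod 5); new modulus lcm = 85.
    Write x = 13 + 17·t and substitute into x ≡ 1 (mod 5): 17·t ≡ 1 − 13 = -12 (mod 5).
    Reduce coefficients mod 5: 2·t ≡ 3 (mod 5).
    The inverse of 2 mod 5 is 3 (since 2·3 = 6 = 1·5 + 1), so t ≡ 3·3 = 9 ≡ 4 (mod 5).
    Then x = 13 + 17·4 = 81, valid modulo lcm(17, 5) = 85: x ≡ 81 (mod 85).
  Combine with x ≡ 3 (mod 13); new modulus lcm = 1105.
    Write x = 81 + 85·t and substitute into x ≡ 3 (mod 13): 85·t ≡ 3 − 81 = -78 (mod 13).
    Reduce coefficients mod 13: 7·t ≡ 0 (mod 13).
    The inverse of 7 mod 13 is 2 (since 7·2 = 14 = 1·13 + 1), so t ≡ 2·0 = 0 ≡ 0 (mod 13).
    Then x = 81 + 85·0 = 81, valid modulo lcm(85, 13) = 1105: x ≡ 81 (mod 1105).
  Combine with x ≡ 2 (mod 3); new modulus lcm = 3315.
    Write x = 81 + 1105·t and substitute into x ≡ 2 (mod 3): 1105·t ≡ 2 − 81 = -79 (mod 3).
    Reduce coefficients mod 3: 1·t ≡ 2 (mod 3).
    So t ≡ 2 (mod 3).
    Then x = 81 + 1105·2 = 2291, valid modulo lcm(1105, 3) = 3315: x ≡ 2291 (mod 3315).
  Combine with x ≡ 4 (mod 19); new modulus lcm = 62985.
    Write x = 2291 + 3315·t and substitute into x ≡ 4 (mod 19): 3315·t ≡ 4 − 2291 = -2287 (mod 19).
    Reduce coefficients mod 19: 9·t ≡ 12 (mod 19).
    The inverse of 9 mod 19 is 17 (since 9·17 = 153 = 8·19 + 1), so t ≡ 17·12 = 204 ≡ 14 (mod 19).
    Then x = 2291 + 3315·14 = 48701, valid modulo lcm(3315, 19) = 62985: x ≡ 48701 (mod 62985).
Verify against each original: 48701 mod 17 = 13, 48701 mod 5 = 1, 48701 mod 13 = 3, 48701 mod 3 = 2, 48701 mod 19 = 4.

x ≡ 48701 (mod 62985).


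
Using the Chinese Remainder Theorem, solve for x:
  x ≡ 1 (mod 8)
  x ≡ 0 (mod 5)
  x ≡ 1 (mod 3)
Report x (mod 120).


Moduli 8, 5, 3 are pairwise coprime; by CRT there is a unique solution modulo M = 8 · 5 · 3 = 120.
Solve pairwise, accumulating the modulus:
  Start with x ≡ 1 (mod 8).
  Combine with x ≡ 0 (mod 5): since gcd(8, 5) = 1, we get a unique residue mod 40.
    Write x = 1 + 8·t and substitute into x ≡ 0 (mod 5): 8·t ≡ 0 − 1 = -1 (mod 5).
    Reduce coefficients mod 5: 3·t ≡ 4 (mod 5).
    The inverse of 3 mod 5 is 2 (since 3·2 = 6 = 1·5 + 1), so t ≡ 2·4 = 8 ≡ 3 (mod 5).
    Then x = 1 + 8·3 = 25, valid modulo lcm(8, 5) = 40: x ≡ 25 (mod 40).
  Combine with x ≡ 1 (mod 3): since gcd(40, 3) = 1, we get a unique residue mod 120.
    Write x = 25 + 40·t and substitute into x ≡ 1 (mod 3): 40·t ≡ 1 − 25 = -24 (mod 3).
    Reduce coefficients mod 3: 1·t ≡ 0 (mod 3).
    So t ≡ 0 (mod 3).
    Then x = 25 + 40·0 = 25, valid modulo lcm(40, 3) = 120: x ≡ 25 (mod 120).
Verify: 25 mod 8 = 1 ✓, 25 mod 5 = 0 ✓, 25 mod 3 = 1 ✓.

x ≡ 25 (mod 120).


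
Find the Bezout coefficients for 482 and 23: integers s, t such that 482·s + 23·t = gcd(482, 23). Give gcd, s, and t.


Euclidean algorithm on (482, 23) — divide until remainder is 0:
  482 = 20 · 23 + 22
  23 = 1 · 22 + 1
  22 = 22 · 1 + 0
gcd(482, 23) = 1.
Track Bezout coefficients alongside the remainders: start with r₀ = 482 = a·1 + b·0 (s = 1, t = 0) and r₁ = 23 = a·0 + b·1 (s = 0, t = 1); each new remainder r_{k+1} = r_{k-1} − q_k·r_k inherits s_{k+1} = s_{k-1} − q_k·s_k, t_{k+1} = t_{k-1} − q_k·t_k, so r_k = a·s_k + b·t_k at every step:
  q = 20: r = 22, s = 1 − 20·0 = 1, t = 0 − 20·1 = -20  (check: 482·1 + 23·(-20) = 22)
  q = 1: r = 1, s = 0 − 1·1 = -1, t = 1 − 1·(-20) = 21  (check: 482·(-1) + 23·21 = 1)
The row with r = 1 (the gcd) gives the Bezout coefficients s = -1, t = 21.
Result: 482 · (-1) + 23 · (21) = 1.

gcd(482, 23) = 1; s = -1, t = 21 (check: 482·(-1) + 23·21 = 1).


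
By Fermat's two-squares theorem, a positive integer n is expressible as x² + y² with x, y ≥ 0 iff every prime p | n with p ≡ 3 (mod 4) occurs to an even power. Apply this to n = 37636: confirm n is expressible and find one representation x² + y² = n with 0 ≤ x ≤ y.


Step 1: Factor n = 37636 = 2^2 · 97^2.
Step 2: Check the mod-4 condition on each prime factor: 2 = 2 (special); 97 ≡ 1 (mod 4), exponent 2.
All primes ≡ 3 (mod 4) appear to even exponent (or don't appear), so by the two-squares theorem n IS expressible as a sum of two squares.
Step 3: Build a representation. Group n = k² · m with k = 2 and m = 97 · 97 = 9409 (a product of primes ≡ 1 (mod 4)); a representation of m scales to one of n via (k·x)² + (k·y)² = k²(x² + y²). Each prime p ≡ 1 (mod 4) is itself a sum of two squares; find a² by testing p − a² for a perfect square:
  97: 97 − 1² = 96, 97 − 2² = 93, 97 − 3² = 88, 97 − 4² = 81 = 9² ⇒ 97 = 4² + 9².
  Combine using the Brahmagupta–Fibonacci identity (a² + b²)(c² + d²) = (ac − bd)² + (ad + bc)² = (ac + bd)² + (ad − bc)²:
  97 · 97 = 9409: from (4² + 9²)(4² + 9²), take (4·4 − 9·9, 4·9 + 9·4) = (16 − 81, 36 + 36) = (-65, 72); dropping signs (only squares matter) gives (65, 72); check 65² + 72² = 4225 + 5184 = 9409 ✓.
  Scale by k = 2: (2·65, 2·72) = (130, 144).
Step 4: Order so x ≤ y and verify: 130² + 144² = 16900 + 20736 = 37636 = n. ✓

n = 37636 = 130² + 144² (one valid representation with x ≤ y).


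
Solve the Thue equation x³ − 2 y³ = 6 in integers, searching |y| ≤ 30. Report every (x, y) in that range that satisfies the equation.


The equation is x³ - 2y³ = 6. For fixed y, x³ = 2·y³ + 6, so a solution requires the RHS to be a perfect cube.
Strategy: iterate y from -30 to 30, compute RHS = 2·y³ + 6, and check whether it is a (positive or negative) perfect cube.
Check small values of y:
  y = 0: RHS = 6 is not a perfect cube.
  y = 1: RHS = 8 = (2)³ ⇒ x = 2 works.
  y = -1: RHS = 4 is not a perfect cube.
  y = 2: RHS = 22 is not a perfect cube.
  y = -2: RHS = -10 is not a perfect cube.
  y = 3: RHS = 60 is not a perfect cube.
  y = -3: RHS = -48 is not a perfect cube.
Continuing the search up to |y| = 30 finds no further solutions beyond those listed.
Collected solutions: (2, 1).

Solutions (with |y| ≤ 30): (2, 1).


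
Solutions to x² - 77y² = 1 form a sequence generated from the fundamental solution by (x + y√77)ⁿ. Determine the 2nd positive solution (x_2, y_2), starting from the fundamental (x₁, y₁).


Step 1: Find the fundamental solution (x₁, y₁) of x² - 77y² = 1.
  Expand √77 as a continued fraction. a₀ = ⌊√77⌋ = 8; iterate m_{k+1} = d_k·a_k − m_k, d_{k+1} = (77 − m_{k+1}²)/d_k, a_{k+1} = ⌊(a₀ + m_{k+1})/d_{k+1}⌋ (starting m₀ = 0, d₀ = 1), with convergents p_k = a_k·p_{k-1} + p_{k-2}, q_k = a_k·q_{k-1} + q_{k-2} (p₋₁ = 1, q₋₁ = 0):
  k = 0: a₀ = 8; p₀/q₀ = 8/1; p₀² − 77·q₀² = 64 − 77 = -13.
  k = 1: m = 8, d = 13, a = ⌊(8 + 8)/13⌋ = 1; p/q = (1·8 + 1)/(1·1 + 0) = 9/1; p² − 77·q² = 81 − 77 = 4.
  k = 2: m = 5, d = 4, a = ⌊(8 + 5)/4⌋ = 3; p/q = (3·9 + 8)/(3·1 + 1) = 35/4; p² − 77·q² = 1225 − 1232 = -7.
  k = 3: m = 7, d = 7, a = ⌊(8 + 7)/7⌋ = 2; p/q = (2·35 + 9)/(2·4 + 1) = 79/9; p² − 77·q² = 6241 − 6237 = 4.
  k = 4: m = 7, d = 4, a = ⌊(8 + 7)/4⌋ = 3; p/q = (3·79 + 35)/(3·9 + 4) = 272/31; p² − 77·q² = 73984 − 73997 = -13.
  k = 5: m = 5, d = 13, a = ⌊(8 + 5)/13⌋ = 1; p/q = (1·272 + 79)/(1·31 + 9) = 351/40; p² − 77·q² = 123201 − 123200 = 1.
  The first convergent with p² − 77·q² = 1 gives the fundamental solution (x₁, y₁) = (351, 40).
Step 2: Apply the recurrence (x_{n+1}, y_{n+1}) = (x₁x_n + 77y₁y_n, x₁y_n + y₁x_n) repeatedly.
  From (x_1, y_1) = (351, 40): x_2 = 351·351 + 77·40·40 = 246401; y_2 = 351·40 + 40·351 = 28080.
Step 3: Verify x_2² - 77·y_2² = 60713452801 - 60713452800 = 1 (should be 1). ✓

(x_1, y_1) = (351, 40); (x_2, y_2) = (246401, 28080).


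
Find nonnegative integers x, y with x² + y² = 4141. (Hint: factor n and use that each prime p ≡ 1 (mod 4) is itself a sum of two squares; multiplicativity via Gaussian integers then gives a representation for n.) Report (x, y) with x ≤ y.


Step 1: Factor n = 4141 = 41 · 101.
Step 2: Check the mod-4 condition on each prime factor: 41 ≡ 1 (mod 4), exponent 1; 101 ≡ 1 (mod 4), exponent 1.
All primes ≡ 3 (mod 4) appear to even exponent (or don't appear), so by the two-squares theorem n IS expressible as a sum of two squares.
Step 3: Build a representation. Here n = 41 · 101 is a product of primes ≡ 1 (mod 4). Each prime p ≡ 1 (mod 4) is itself a sum of two squares; find a² by testing p − a² for a perfect square:
  41: 41 − 1² = 40, 41 − 2² = 37, 41 − 3² = 32, 41 − 4² = 25 = 5² ⇒ 41 = 4² + 5².
  101: 101 − 1² = 100 = 10² ⇒ 101 = 1² + 10².
  Combine using the Brahmagupta–Fibonacci identity (a² + b²)(c² + d²) = (ac − bd)² + (ad + bc)² = (ac + bd)² + (ad − bc)²:
  41 · 101 = 4141: from (4² + 5²)(1² + 10²), take (4·1 − 5·10, 4·10 + 5·1) = (4 − 50, 40 + 5) = (-46, 45); dropping signs (only squares matter) gives (46, 45); check 46² + 45² = 2116 + 2025 = 4141 ✓.
Step 4: Order so x ≤ y and verify: 45² + 46² = 2025 + 2116 = 4141 = n. ✓

n = 4141 = 45² + 46² (one valid representation with x ≤ y).


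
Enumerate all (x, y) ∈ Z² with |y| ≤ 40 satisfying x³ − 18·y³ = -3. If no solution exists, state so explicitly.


The equation is x³ - 18y³ = -3. For fixed y, x³ = 18·y³ − 3, so a solution requires the RHS to be a perfect cube.
Strategy: iterate y from -40 to 40, compute RHS = 18·y³ − 3, and check whether it is a (positive or negative) perfect cube.
Check small values of y:
  y = 0: RHS = -3 is not a perfect cube.
  y = 1: RHS = 15 is not a perfect cube.
  y = -1: RHS = -21 is not a perfect cube.
  y = 2: RHS = 141 is not a perfect cube.
  y = -2: RHS = -147 is not a perfect cube.
  y = 3: RHS = 483 is not a perfect cube.
  y = -3: RHS = -489 is not a perfect cube.
Continuing the search up to |y| = 40 finds no solutions either.
No (x, y) in the scanned range satisfies the equation.

No integer solutions with |y| ≤ 40.


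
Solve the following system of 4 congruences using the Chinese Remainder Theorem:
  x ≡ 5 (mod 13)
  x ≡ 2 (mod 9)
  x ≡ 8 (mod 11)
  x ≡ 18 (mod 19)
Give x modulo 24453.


Product of moduli M = 13 · 9 · 11 · 19 = 24453.
Merge one congruence at a time:
  Start: x ≡ 5 (mod 13).
  Combine with x ≡ 2 (mod 9); new modulus lcm = 117.
    Write x = 5 + 13·t and substitute into x ≡ 2 (mod 9): 13·t ≡ 2 − 5 = -3 (mod 9).
    Reduce coefficients mod 9: 4·t ≡ 6 (mod 9).
    The inverse of 4 mod 9 is 7 (since 4·7 = 28 = 3·9 + 1), so t ≡ 7·6 = 42 ≡ 6 (mod 9).
    Then x = 5 + 13·6 = 83, valid modulo lcm(13, 9) = 117: x ≡ 83 (mod 117).
  Combine with x ≡ 8 (mod 11); new modulus lcm = 1287.
    Write x = 83 + 117·t and substitute into x ≡ 8 (mod 11): 117·t ≡ 8 − 83 = -75 (mod 11).
    Reduce coefficients mod 11: 7·t ≡ 2 (mod 11).
    The inverse of 7 mod 11 is 8 (since 7·8 = 56 = 5·11 + 1), so t ≡ 8·2 = 16 ≡ 5 (mod 11).
    Then x = 83 + 117·5 = 668, valid modulo lcm(117, 11) = 1287: x ≡ 668 (mod 1287).
  Combine with x ≡ 18 (mod 19); new modulus lcm = 24453.
    Write x = 668 + 1287·t and substitute into x ≡ 18 (mod 19): 1287·t ≡ 18 − 668 = -650 (mod 19).
    Reduce coefficients mod 19: 14·t ≡ 15 (mod 19).
    The inverse of 14 mod 19 is 15 (since 14·15 = 210 = 11·19 + 1), so t ≡ 15·15 = 225 ≡ 16 (mod 19).
    Then x = 668 + 1287·16 = 21260, valid modulo lcm(1287, 19) = 24453: x ≡ 21260 (mod 24453).
Verify against each original: 21260 mod 13 = 5, 21260 mod 9 = 2, 21260 mod 11 = 8, 21260 mod 19 = 18.

x ≡ 21260 (mod 24453).


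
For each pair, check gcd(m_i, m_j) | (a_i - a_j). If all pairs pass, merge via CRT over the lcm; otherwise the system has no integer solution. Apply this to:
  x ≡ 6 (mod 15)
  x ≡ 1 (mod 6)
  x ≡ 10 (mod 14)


Moduli 15, 6, 14 are not pairwise coprime, so CRT works modulo lcm(m_i) when all pairwise compatibility conditions hold.
Pairwise compatibility: gcd(m_i, m_j) must divide a_i - a_j for every pair.
Merge one congruence at a time:
  Start: x ≡ 6 (mod 15).
  Combine with x ≡ 1 (mod 6): gcd(15, 6) = 3, and 1 - 6 = -5 is NOT divisible by 3.
    ⇒ system is inconsistent (no integer solution).

No solution (the system is inconsistent).


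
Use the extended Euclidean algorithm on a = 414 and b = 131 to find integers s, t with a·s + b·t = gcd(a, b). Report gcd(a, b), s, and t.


Euclidean algorithm on (414, 131) — divide until remainder is 0:
  414 = 3 · 131 + 21
  131 = 6 · 21 + 5
  21 = 4 · 5 + 1
  5 = 5 · 1 + 0
gcd(414, 131) = 1.
Track Bezout coefficients alongside the remainders: start with r₀ = 414 = a·1 + b·0 (s = 1, t = 0) and r₁ = 131 = a·0 + b·1 (s = 0, t = 1); each new remainder r_{k+1} = r_{k-1} − q_k·r_k inherits s_{k+1} = s_{k-1} − q_k·s_k, t_{k+1} = t_{k-1} − q_k·t_k, so r_k = a·s_k + b·t_k at every step:
  q = 3: r = 21, s = 1 − 3·0 = 1, t = 0 − 3·1 = -3  (check: 414·1 + 131·(-3) = 21)
  q = 6: r = 5, s = 0 − 6·1 = -6, t = 1 − 6·(-3) = 19  (check: 414·(-6) + 131·19 = 5)
  q = 4: r = 1, s = 1 − 4·(-6) = 25, t = -3 − 4·19 = -79  (check: 414·25 + 131·(-79) = 1)
The row with r = 1 (the gcd) gives the Bezout coefficients s = 25, t = -79.
Result: 414 · (25) + 131 · (-79) = 1.

gcd(414, 131) = 1; s = 25, t = -79 (check: 414·25 + 131·(-79) = 1).


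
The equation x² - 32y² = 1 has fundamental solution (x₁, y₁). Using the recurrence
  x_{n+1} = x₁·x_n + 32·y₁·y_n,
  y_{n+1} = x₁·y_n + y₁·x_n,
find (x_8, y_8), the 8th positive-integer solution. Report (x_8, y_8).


Step 1: Find the fundamental solution (x₁, y₁) of x² - 32y² = 1.
  Expand √32 as a continued fraction. a₀ = ⌊√32⌋ = 5; iterate m_{k+1} = d_k·a_k − m_k, d_{k+1} = (32 − m_{k+1}²)/d_k, a_{k+1} = ⌊(a₀ + m_{k+1})/d_{k+1}⌋ (starting m₀ = 0, d₀ = 1), with convergents p_k = a_k·p_{k-1} + p_{k-2}, q_k = a_k·q_{k-1} + q_{k-2} (p₋₁ = 1, q₋₁ = 0):
  k = 0: a₀ = 5; p₀/q₀ = 5/1; p₀² − 32·q₀² = 25 − 32 = -7.
  k = 1: m = 5, d = 7, a = ⌊(5 + 5)/7⌋ = 1; p/q = (1·5 + 1)/(1·1 + 0) = 6/1; p² − 32·q² = 36 − 32 = 4.
  k = 2: m = 2, d = 4, a = ⌊(5 + 2)/4⌋ = 1; p/q = (1·6 + 5)/(1·1 + 1) = 11/2; p² − 32·q² = 121 − 128 = -7.
  k = 3: m = 2, d = 7, a = ⌊(5 + 2)/7⌋ = 1; p/q = (1·11 + 6)/(1·2 + 1) = 17/3; p² − 32·q² = 289 − 288 = 1.
  The first convergent with p² − 32·q² = 1 gives the fundamental solution (x₁, y₁) = (17, 3).
Step 2: Apply the recurrence (x_{n+1}, y_{n+1}) = (x₁x_n + 32y₁y_n, x₁y_n + y₁x_n) repeatedly.
  From (x_1, y_1) = (17, 3): x_2 = 17·17 + 32·3·3 = 577; y_2 = 17·3 + 3·17 = 102.
  From (x_2, y_2) = (577, 102): x_3 = 17·577 + 32·3·102 = 19601; y_3 = 17·102 + 3·577 = 3465.
  From (x_3, y_3) = (19601, 3465): x_4 = 17·19601 + 32·3·3465 = 665857; y_4 = 17·3465 + 3·19601 = 117708.
  From (x_4, y_4) = (665857, 117708): x_5 = 17·665857 + 32·3·117708 = 22619537; y_5 = 17·117708 + 3·665857 = 3998607.
  From (x_5, y_5) = (22619537, 3998607): x_6 = 17·22619537 + 32·3·3998607 = 768398401; y_6 = 17·3998607 + 3·22619537 = 135834930.
  From (x_6, y_6) = (768398401, 135834930): x_7 = 17·768398401 + 32·3·135834930 = 26102926097; y_7 = 17·135834930 + 3·768398401 = 4614389013.
  From (x_7, y_7) = (26102926097, 4614389013): x_8 = 17·26102926097 + 32·3·4614389013 = 886731088897; y_8 = 17·4614389013 + 3·26102926097 = 156753391512.
Step 3: Verify x_8² - 32·y_8² = 786292024016459316676609 - 786292024016459316676608 = 1 (should be 1). ✓

(x_1, y_1) = (17, 3); (x_8, y_8) = (886731088897, 156753391512).


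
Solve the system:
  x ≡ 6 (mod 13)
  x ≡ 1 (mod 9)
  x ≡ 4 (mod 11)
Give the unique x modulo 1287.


Moduli 13, 9, 11 are pairwise coprime; by CRT there is a unique solution modulo M = 13 · 9 · 11 = 1287.
Solve pairwise, accumulating the modulus:
  Start with x ≡ 6 (mod 13).
  Combine with x ≡ 1 (mod 9): since gcd(13, 9) = 1, we get a unique residue mod 117.
    Write x = 6 + 13·t and substitute into x ≡ 1 (mod 9): 13·t ≡ 1 − 6 = -5 (mod 9).
    Reduce coefficients mod 9: 4·t ≡ 4 (mod 9).
    The inverse of 4 mod 9 is 7 (since 4·7 = 28 = 3·9 + 1), so t ≡ 7·4 = 28 ≡ 1 (mod 9).
    Then x = 6 + 13·1 = 19, valid modulo lcm(13, 9) = 117: x ≡ 19 (mod 117).
  Combine with x ≡ 4 (mod 11): since gcd(117, 11) = 1, we get a unique residue mod 1287.
    Write x = 19 + 117·t and substitute into x ≡ 4 (mod 11): 117·t ≡ 4 − 19 = -15 (mod 11).
    Reduce coefficients mod 11: 7·t ≡ 7 (mod 11).
    The inverse of 7 mod 11 is 8 (since 7·8 = 56 = 5·11 + 1), so t ≡ 8·7 = 56 ≡ 1 (mod 11).
    Then x = 19 + 117·1 = 136, valid modulo lcm(117, 11) = 1287: x ≡ 136 (mod 1287).
Verify: 136 mod 13 = 6 ✓, 136 mod 9 = 1 ✓, 136 mod 11 = 4 ✓.

x ≡ 136 (mod 1287).


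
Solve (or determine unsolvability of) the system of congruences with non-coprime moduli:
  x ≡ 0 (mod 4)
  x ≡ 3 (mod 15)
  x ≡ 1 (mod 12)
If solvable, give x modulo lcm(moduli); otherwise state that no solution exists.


Moduli 4, 15, 12 are not pairwise coprime, so CRT works modulo lcm(m_i) when all pairwise compatibility conditions hold.
Pairwise compatibility: gcd(m_i, m_j) must divide a_i - a_j for every pair.
Merge one congruence at a time:
  Start: x ≡ 0 (mod 4).
  Combine with x ≡ 3 (mod 15): gcd(4, 15) = 1; 3 - 0 = 3, which IS divisible by 1, so compatible.
    Write x = 0 + 4·t and substitute into x ≡ 3 (mod 15): 4·t ≡ 3 − 0 = 3 (mod 15).
    The inverse of 4 mod 15 is 4 (since 4·4 = 16 = 1·15 + 1), so t ≡ 4·3 = 12 ≡ 12 (mod 15).
    Then x = 0 + 4·12 = 48, valid modulo lcm(4, 15) = 60: x ≡ 48 (mod 60).
  Combine with x ≡ 1 (mod 12): gcd(60, 12) = 12, and 1 - 48 = -47 is NOT divisible by 12.
    ⇒ system is inconsistent (no integer solution).

No solution (the system is inconsistent).


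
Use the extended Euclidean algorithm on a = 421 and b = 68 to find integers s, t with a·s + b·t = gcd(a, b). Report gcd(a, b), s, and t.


Euclidean algorithm on (421, 68) — divide until remainder is 0:
  421 = 6 · 68 + 13
  68 = 5 · 13 + 3
  13 = 4 · 3 + 1
  3 = 3 · 1 + 0
gcd(421, 68) = 1.
Track Bezout coefficients alongside the remainders: start with r₀ = 421 = a·1 + b·0 (s = 1, t = 0) and r₁ = 68 = a·0 + b·1 (s = 0, t = 1); each new remainder r_{k+1} = r_{k-1} − q_k·r_k inherits s_{k+1} = s_{k-1} − q_k·s_k, t_{k+1} = t_{k-1} − q_k·t_k, so r_k = a·s_k + b·t_k at every step:
  q = 6: r = 13, s = 1 − 6·0 = 1, t = 0 − 6·1 = -6  (check: 421·1 + 68·(-6) = 13)
  q = 5: r = 3, s = 0 − 5·1 = -5, t = 1 − 5·(-6) = 31  (check: 421·(-5) + 68·31 = 3)
  q = 4: r = 1, s = 1 − 4·(-5) = 21, t = -6 − 4·31 = -130  (check: 421·21 + 68·(-130) = 1)
The row with r = 1 (the gcd) gives the Bezout coefficients s = 21, t = -130.
Result: 421 · (21) + 68 · (-130) = 1.

gcd(421, 68) = 1; s = 21, t = -130 (check: 421·21 + 68·(-130) = 1).


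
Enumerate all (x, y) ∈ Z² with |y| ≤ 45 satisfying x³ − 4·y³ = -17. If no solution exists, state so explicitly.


The equation is x³ - 4y³ = -17. For fixed y, x³ = 4·y³ − 17, so a solution requires the RHS to be a perfect cube.
Strategy: iterate y from -45 to 45, compute RHS = 4·y³ − 17, and check whether it is a (positive or negative) perfect cube.
Check small values of y:
  y = 0: RHS = -17 is not a perfect cube.
  y = 1: RHS = -13 is not a perfect cube.
  y = -1: RHS = -21 is not a perfect cube.
  y = 2: RHS = 15 is not a perfect cube.
  y = -2: RHS = -49 is not a perfect cube.
  y = 3: RHS = 91 is not a perfect cube.
  y = -3: RHS = -125 = (-5)³ ⇒ x = -5 works.
Continuing the search up to |y| = 45 finds no further solutions beyond those listed.
Collected solutions: (-5, -3).

Solutions (with |y| ≤ 45): (-5, -3).


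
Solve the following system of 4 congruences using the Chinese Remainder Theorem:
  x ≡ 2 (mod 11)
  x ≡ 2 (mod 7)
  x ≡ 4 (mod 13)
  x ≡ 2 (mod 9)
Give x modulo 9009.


Product of moduli M = 11 · 7 · 13 · 9 = 9009.
Merge one congruence at a time:
  Start: x ≡ 2 (mod 11).
  Combine with x ≡ 2 (mod 7); new modulus lcm = 77.
    Write x = 2 + 11·t and substitute into x ≡ 2 (mod 7): 11·t ≡ 2 − 2 = 0 (mod 7).
    Reduce coefficients mod 7: 4·t ≡ 0 (mod 7).
    The inverse of 4 mod 7 is 2 (since 4·2 = 8 = 1·7 + 1), so t ≡ 2·0 = 0 ≡ 0 (mod 7).
    Then x = 2 + 11·0 = 2, valid modulo lcm(11, 7) = 77: x ≡ 2 (mod 77).
  Combine with x ≡ 4 (mod 13); new modulus lcm = 1001.
    Write x = 2 + 77·t and substitute into x ≡ 4 (mod 13): 77·t ≡ 4 − 2 = 2 (mod 13).
    Reduce coefficients mod 13: 12·t ≡ 2 (mod 13).
    The inverse of 12 mod 13 is 12 (since 12·12 = 144 = 11·13 + 1), so t ≡ 12·2 = 24 ≡ 11 (mod 13).
    Then x = 2 + 77·11 = 849, valid modulo lcm(77, 13) = 1001: x ≡ 849 (mod 1001).
  Combine with x ≡ 2 (mod 9); new modulus lcm = 9009.
    Write x = 849 + 1001·t and substitute into x ≡ 2 (mod 9): 1001·t ≡ 2 − 849 = -847 (mod 9).
    Reduce coefficients mod 9: 2·t ≡ 8 (mod 9).
    The inverse of 2 mod 9 is 5 (since 2·5 = 10 = 1·9 + 1), so t ≡ 5·8 = 40 ≡ 4 (mod 9).
    Then x = 849 + 1001·4 = 4853, valid modulo lcm(1001, 9) = 9009: x ≡ 4853 (mod 9009).
Verify against each original: 4853 mod 11 = 2, 4853 mod 7 = 2, 4853 mod 13 = 4, 4853 mod 9 = 2.

x ≡ 4853 (mod 9009).


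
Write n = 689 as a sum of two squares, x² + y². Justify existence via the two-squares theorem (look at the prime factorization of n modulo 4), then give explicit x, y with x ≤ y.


Step 1: Factor n = 689 = 13 · 53.
Step 2: Check the mod-4 condition on each prime factor: 13 ≡ 1 (mod 4), exponent 1; 53 ≡ 1 (mod 4), exponent 1.
All primes ≡ 3 (mod 4) appear to even exponent (or don't appear), so by the two-squares theorem n IS expressible as a sum of two squares.
Step 3: Build a representation. Here n = 13 · 53 is a product of primes ≡ 1 (mod 4). Each prime p ≡ 1 (mod 4) is itself a sum of two squares; find a² by testing p − a² for a perfect square:
  13: 13 − 1² = 12, 13 − 2² = 9 = 3² ⇒ 13 = 2² + 3².
  53: 53 − 1² = 52, 53 − 2² = 49 = 7² ⇒ 53 = 2² + 7².
  Combine using the Brahmagupta–Fibonacci identity (a² + b²)(c² + d²) = (ac − bd)² + (ad + bc)² = (ac + bd)² + (ad − bc)²:
  13 · 53 = 689: from (2² + 3²)(2² + 7²), take (2·2 − 3·7, 2·7 + 3·2) = (4 − 21, 14 + 6) = (-17, 20); dropping signs (only squares matter) gives (17, 20); check 17² + 20² = 289 + 400 = 689 ✓.
Step 4: Order so x ≤ y and verify: 17² + 20² = 289 + 400 = 689 = n. ✓

n = 689 = 17² + 20² (one valid representation with x ≤ y).


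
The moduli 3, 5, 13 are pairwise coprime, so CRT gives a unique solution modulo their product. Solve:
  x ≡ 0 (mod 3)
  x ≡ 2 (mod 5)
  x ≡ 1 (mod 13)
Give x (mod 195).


Moduli 3, 5, 13 are pairwise coprime; by CRT there is a unique solution modulo M = 3 · 5 · 13 = 195.
Solve pairwise, accumulating the modulus:
  Start with x ≡ 0 (mod 3).
  Combine with x ≡ 2 (mod 5): since gcd(3, 5) = 1, we get a unique residue mod 15.
    Write x = 0 + 3·t and substitute into x ≡ 2 (mod 5): 3·t ≡ 2 − 0 = 2 (mod 5).
    The inverse of 3 mod 5 is 2 (since 3·2 = 6 = 1·5 + 1), so t ≡ 2·2 = 4 ≡ 4 (mod 5).
    Then x = 0 + 3·4 = 12, valid modulo lcm(3, 5) = 15: x ≡ 12 (mod 15).
  Combine with x ≡ 1 (mod 13): since gcd(15, 13) = 1, we get a unique residue mod 195.
    Write x = 12 + 15·t and substitute into x ≡ 1 (mod 13): 15·t ≡ 1 − 12 = -11 (mod 13).
    Reduce coefficients mod 13: 2·t ≡ 2 (mod 13).
    The inverse of 2 mod 13 is 7 (since 2·7 = 14 = 1·13 + 1), so t ≡ 7·2 = 14 ≡ 1 (mod 13).
    Then x = 12 + 15·1 = 27, valid modulo lcm(15, 13) = 195: x ≡ 27 (mod 195).
Verify: 27 mod 3 = 0 ✓, 27 mod 5 = 2 ✓, 27 mod 13 = 1 ✓.

x ≡ 27 (mod 195).


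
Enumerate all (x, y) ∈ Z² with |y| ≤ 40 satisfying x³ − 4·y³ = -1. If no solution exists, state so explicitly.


The equation is x³ - 4y³ = -1. For fixed y, x³ = 4·y³ − 1, so a solution requires the RHS to be a perfect cube.
Strategy: iterate y from -40 to 40, compute RHS = 4·y³ − 1, and check whether it is a (positive or negative) perfect cube.
Check small values of y:
  y = 0: RHS = -1 = (-1)³ ⇒ x = -1 works.
  y = 1: RHS = 3 is not a perfect cube.
  y = -1: RHS = -5 is not a perfect cube.
  y = 2: RHS = 31 is not a perfect cube.
  y = -2: RHS = -33 is not a perfect cube.
  y = 3: RHS = 107 is not a perfect cube.
  y = -3: RHS = -109 is not a perfect cube.
Continuing the search up to |y| = 40 finds no further solutions beyond those listed.
Collected solutions: (-1, 0).

Solutions (with |y| ≤ 40): (-1, 0).


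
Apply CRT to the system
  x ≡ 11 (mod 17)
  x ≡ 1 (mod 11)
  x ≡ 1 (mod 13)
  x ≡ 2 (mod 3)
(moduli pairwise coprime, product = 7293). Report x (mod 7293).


Product of moduli M = 17 · 11 · 13 · 3 = 7293.
Merge one congruence at a time:
  Start: x ≡ 11 (mod 17).
  Combine with x ≡ 1 (mod 11); new modulus lcm = 187.
    Write x = 11 + 17·t and substitute into x ≡ 1 (mod 11): 17·t ≡ 1 − 11 = -10 (mod 11).
    Reduce coefficients mod 11: 6·t ≡ 1 (mod 11).
    The inverse of 6 mod 11 is 2 (since 6·2 = 12 = 1·11 + 1), so t ≡ 2·1 = 2 ≡ 2 (mod 11).
    Then x = 11 + 17·2 = 45, valid modulo lcm(17, 11) = 187: x ≡ 45 (mod 187).
  Combine with x ≡ 1 (mod 13); new modulus lcm = 2431.
    Write x = 45 + 187·t and substitute into x ≡ 1 (mod 13): 187·t ≡ 1 − 45 = -44 (mod 13).
    Reduce coefficients mod 13: 5·t ≡ 8 (mod 13).
    The inverse of 5 mod 13 is 8 (since 5·8 = 40 = 3·13 + 1), so t ≡ 8·8 = 64 ≡ 12 (mod 13).
    Then x = 45 + 187·12 = 2289, valid modulo lcm(187, 13) = 2431: x ≡ 2289 (mod 2431).
  Combine with x ≡ 2 (mod 3); new modulus lcm = 7293.
    Write x = 2289 + 2431·t and substitute into x ≡ 2 (mod 3): 2431·t ≡ 2 − 2289 = -2287 (mod 3).
    Reduce coefficients mod 3: 1·t ≡ 2 (mod 3).
    So t ≡ 2 (mod 3).
    Then x = 2289 + 2431·2 = 7151, valid modulo lcm(2431, 3) = 7293: x ≡ 7151 (mod 7293).
Verify against each original: 7151 mod 17 = 11, 7151 mod 11 = 1, 7151 mod 13 = 1, 7151 mod 3 = 2.

x ≡ 7151 (mod 7293).


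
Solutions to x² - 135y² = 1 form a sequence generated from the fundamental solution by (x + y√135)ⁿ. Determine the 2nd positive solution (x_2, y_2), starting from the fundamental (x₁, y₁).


Step 1: Find the fundamental solution (x₁, y₁) of x² - 135y² = 1.
  Expand √135 as a continued fraction. a₀ = ⌊√135⌋ = 11; iterate m_{k+1} = d_k·a_k − m_k, d_{k+1} = (135 − m_{k+1}²)/d_k, a_{k+1} = ⌊(a₀ + m_{k+1})/d_{k+1}⌋ (starting m₀ = 0, d₀ = 1), with convergents p_k = a_k·p_{k-1} + p_{k-2}, q_k = a_k·q_{k-1} + q_{k-2} (p₋₁ = 1, q₋₁ = 0):
  k = 0: a₀ = 11; p₀/q₀ = 11/1; p₀² − 135·q₀² = 121 − 135 = -14.
  k = 1: m = 11, d = 14, a = ⌊(11 + 11)/14⌋ = 1; p/q = (1·11 + 1)/(1·1 + 0) = 12/1; p² − 135·q² = 144 − 135 = 9.
  k = 2: m = 3, d = 9, a = ⌊(11 + 3)/9⌋ = 1; p/q = (1·12 + 11)/(1·1 + 1) = 23/2; p² − 135·q² = 529 − 540 = -11.
  k = 3: m = 6, d = 11, a = ⌊(11 + 6)/11⌋ = 1; p/q = (1·23 + 12)/(1·2 + 1) = 35/3; p² − 135·q² = 1225 − 1215 = 10.
  k = 4: m = 5, d = 10, a = ⌊(11 + 5)/10⌋ = 1; p/q = (1·35 + 23)/(1·3 + 2) = 58/5; p² − 135·q² = 3364 − 3375 = -11.
  k = 5: m = 5, d = 11, a = ⌊(11 + 5)/11⌋ = 1; p/q = (1·58 + 35)/(1·5 + 3) = 93/8; p² − 135·q² = 8649 − 8640 = 9.
  k = 6: m = 6, d = 9, a = ⌊(11 + 6)/9⌋ = 1; p/q = (1·93 + 58)/(1·8 + 5) = 151/13; p² − 135·q² = 22801 − 22815 = -14.
  k = 7: m = 3, d = 14, a = ⌊(11 + 3)/14⌋ = 1; p/q = (1·151 + 93)/(1·13 + 8) = 244/21; p² − 135·q² = 59536 − 59535 = 1.
  The first convergent with p² − 135·q² = 1 gives the fundamental solution (x₁, y₁) = (244, 21).
Step 2: Apply the recurrence (x_{n+1}, y_{n+1}) = (x₁x_n + 135y₁y_n, x₁y_n + y₁x_n) repeatedly.
  From (x_1, y_1) = (244, 21): x_2 = 244·244 + 135·21·21 = 119071; y_2 = 244·21 + 21·244 = 10248.
Step 3: Verify x_2² - 135·y_2² = 14177903041 - 14177903040 = 1 (should be 1). ✓

(x_1, y_1) = (244, 21); (x_2, y_2) = (119071, 10248).


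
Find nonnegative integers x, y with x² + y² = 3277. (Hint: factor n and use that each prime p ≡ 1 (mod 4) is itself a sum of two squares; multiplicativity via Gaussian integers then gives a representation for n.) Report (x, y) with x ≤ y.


Step 1: Factor n = 3277 = 29 · 113.
Step 2: Check the mod-4 condition on each prime factor: 29 ≡ 1 (mod 4), exponent 1; 113 ≡ 1 (mod 4), exponent 1.
All primes ≡ 3 (mod 4) appear to even exponent (or don't appear), so by the two-squares theorem n IS expressible as a sum of two squares.
Step 3: Build a representation. Here n = 29 · 113 is a product of primes ≡ 1 (mod 4). Each prime p ≡ 1 (mod 4) is itself a sum of two squares; find a² by testing p − a² for a perfect square:
  29: 29 − 1² = 28, 29 − 2² = 25 = 5² ⇒ 29 = 2² + 5².
  113: 113 − 1² = 112, 113 − 2² = 109, 113 − 3² = 104, 113 − 4² = 97, 113 − 5² = 88, 113 − 6² = 77, 113 − 7² = 64 = 8² ⇒ 113 = 7² + 8².
  Combine using the Brahmagupta–Fibonacci identity (a² + b²)(c² + d²) = (ac − bd)² + (ad + bc)² = (ac + bd)² + (ad − bc)²:
  29 · 113 = 3277: from (2² + 5²)(7² + 8²), take (2·7 − 5·8, 2·8 + 5·7) = (14 − 40, 16 + 35) = (-26, 51); dropping signs (only squares matter) gives (26, 51); check 26² + 51² = 676 + 2601 = 3277 ✓.
Step 4: Order so x ≤ y and verify: 26² + 51² = 676 + 2601 = 3277 = n. ✓

n = 3277 = 26² + 51² (one valid representation with x ≤ y).


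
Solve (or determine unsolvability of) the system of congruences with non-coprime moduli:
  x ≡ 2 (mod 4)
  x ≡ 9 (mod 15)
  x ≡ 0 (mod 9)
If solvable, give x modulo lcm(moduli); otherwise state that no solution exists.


Moduli 4, 15, 9 are not pairwise coprime, so CRT works modulo lcm(m_i) when all pairwise compatibility conditions hold.
Pairwise compatibility: gcd(m_i, m_j) must divide a_i - a_j for every pair.
Merge one congruence at a time:
  Start: x ≡ 2 (mod 4).
  Combine with x ≡ 9 (mod 15): gcd(4, 15) = 1; 9 - 2 = 7, which IS divisible by 1, so compatible.
    Write x = 2 + 4·t and substitute into x ≡ 9 (mod 15): 4·t ≡ 9 − 2 = 7 (mod 15).
    The inverse of 4 mod 15 is 4 (since 4·4 = 16 = 1·15 + 1), so t ≡ 4·7 = 28 ≡ 13 (mod 15).
    Then x = 2 + 4·13 = 54, valid modulo lcm(4, 15) = 60: x ≡ 54 (mod 60).
  Combine with x ≡ 0 (mod 9): gcd(60, 9) = 3; 0 - 54 = -54, which IS divisible by 3, so compatible.
    Write x = 54 + 60·t and substitute into x ≡ 0 (mod 9): 60·t ≡ 0 − 54 = -54 (mod 9).
    Divide the congruence (and modulus) by g = 3: 20·t ≡ -18 (mod 3).
    Reduce coefficients mod 3: 2·t ≡ 0 (mod 3).
    The inverse of 2 mod 3 is 2 (since 2·2 = 4 = 1·3 + 1), so t ≡ 2·0 = 0 ≡ 0 (mod 3).
    Then x = 54 + 60·0 = 54, valid modulo lcm(60, 9) = 180: x ≡ 54 (mod 180).
Verify: 54 mod 4 = 2, 54 mod 15 = 9, 54 mod 9 = 0.

x ≡ 54 (mod 180).


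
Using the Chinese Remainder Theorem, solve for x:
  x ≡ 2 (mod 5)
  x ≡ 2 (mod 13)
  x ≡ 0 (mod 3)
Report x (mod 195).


Moduli 5, 13, 3 are pairwise coprime; by CRT there is a unique solution modulo M = 5 · 13 · 3 = 195.
Solve pairwise, accumulating the modulus:
  Start with x ≡ 2 (mod 5).
  Combine with x ≡ 2 (mod 13): since gcd(5, 13) = 1, we get a unique residue mod 65.
    Write x = 2 + 5·t and substitute into x ≡ 2 (mod 13): 5·t ≡ 2 − 2 = 0 (mod 13).
    The inverse of 5 mod 13 is 8 (since 5·8 = 40 = 3·13 + 1), so t ≡ 8·0 = 0 ≡ 0 (mod 13).
    Then x = 2 + 5·0 = 2, valid modulo lcm(5, 13) = 65: x ≡ 2 (mod 65).
  Combine with x ≡ 0 (mod 3): since gcd(65, 3) = 1, we get a unique residue mod 195.
    Write x = 2 + 65·t and substitute into x ≡ 0 (mod 3): 65·t ≡ 0 − 2 = -2 (mod 3).
    Reduce coefficients mod 3: 2·t ≡ 1 (mod 3).
    The inverse of 2 mod 3 is 2 (since 2·2 = 4 = 1·3 + 1), so t ≡ 2·1 = 2 ≡ 2 (mod 3).
    Then x = 2 + 65·2 = 132, valid modulo lcm(65, 3) = 195: x ≡ 132 (mod 195).
Verify: 132 mod 5 = 2 ✓, 132 mod 13 = 2 ✓, 132 mod 3 = 0 ✓.

x ≡ 132 (mod 195).


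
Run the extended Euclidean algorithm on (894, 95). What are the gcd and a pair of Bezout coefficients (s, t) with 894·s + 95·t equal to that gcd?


Euclidean algorithm on (894, 95) — divide until remainder is 0:
  894 = 9 · 95 + 39
  95 = 2 · 39 + 17
  39 = 2 · 17 + 5
  17 = 3 · 5 + 2
  5 = 2 · 2 + 1
  2 = 2 · 1 + 0
gcd(894, 95) = 1.
Track Bezout coefficients alongside the remainders: start with r₀ = 894 = a·1 + b·0 (s = 1, t = 0) and r₁ = 95 = a·0 + b·1 (s = 0, t = 1); each new remainder r_{k+1} = r_{k-1} − q_k·r_k inherits s_{k+1} = s_{k-1} − q_k·s_k, t_{k+1} = t_{k-1} − q_k·t_k, so r_k = a·s_k + b·t_k at every step:
  q = 9: r = 39, s = 1 − 9·0 = 1, t = 0 − 9·1 = -9  (check: 894·1 + 95·(-9) = 39)
  q = 2: r = 17, s = 0 − 2·1 = -2, t = 1 − 2·(-9) = 19  (check: 894·(-2) + 95·19 = 17)
  q = 2: r = 5, s = 1 − 2·(-2) = 5, t = -9 − 2·19 = -47  (check: 894·5 + 95·(-47) = 5)
  q = 3: r = 2, s = -2 − 3·5 = -17, t = 19 − 3·(-47) = 160  (check: 894·(-17) + 95·160 = 2)
  q = 2: r = 1, s = 5 − 2·(-17) = 39, t = -47 − 2·160 = -367  (check: 894·39 + 95·(-367) = 1)
The row with r = 1 (the gcd) gives the Bezout coefficients s = 39, t = -367.
Result: 894 · (39) + 95 · (-367) = 1.

gcd(894, 95) = 1; s = 39, t = -367 (check: 894·39 + 95·(-367) = 1).


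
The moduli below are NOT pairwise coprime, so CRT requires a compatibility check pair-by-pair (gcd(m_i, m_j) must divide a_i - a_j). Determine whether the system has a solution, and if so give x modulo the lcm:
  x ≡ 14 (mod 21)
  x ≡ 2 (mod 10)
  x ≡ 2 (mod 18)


Moduli 21, 10, 18 are not pairwise coprime, so CRT works modulo lcm(m_i) when all pairwise compatibility conditions hold.
Pairwise compatibility: gcd(m_i, m_j) must divide a_i - a_j for every pair.
Merge one congruence at a time:
  Start: x ≡ 14 (mod 21).
  Combine with x ≡ 2 (mod 10): gcd(21, 10) = 1; 2 - 14 = -12, which IS divisible by 1, so compatible.
    Write x = 14 + 21·t and substitute into x ≡ 2 (mod 10): 21·t ≡ 2 − 14 = -12 (mod 10).
    Reduce coefficients mod 10: 1·t ≡ 8 (mod 10).
    So t ≡ 8 (mod 10).
    Then x = 14 + 21·8 = 182, valid modulo lcm(21, 10) = 210: x ≡ 182 (mod 210).
  Combine with x ≡ 2 (mod 18): gcd(210, 18) = 6; 2 - 182 = -180, which IS divisible by 6, so compatible.
    Write x = 182 + 210·t and substitute into x ≡ 2 (mod 18): 210·t ≡ 2 − 182 = -180 (mod 18).
    Divide the congruence (and modulus) by g = 6: 35·t ≡ -30 (mod 3).
    Reduce coefficients mod 3: 2·t ≡ 0 (mod 3).
    The inverse of 2 mod 3 is 2 (since 2·2 = 4 = 1·3 + 1), so t ≡ 2·0 = 0 ≡ 0 (mod 3).
    Then x = 182 + 210·0 = 182, valid modulo lcm(210, 18) = 630: x ≡ 182 (mod 630).
Verify: 182 mod 21 = 14, 182 mod 10 = 2, 182 mod 18 = 2.

x ≡ 182 (mod 630).


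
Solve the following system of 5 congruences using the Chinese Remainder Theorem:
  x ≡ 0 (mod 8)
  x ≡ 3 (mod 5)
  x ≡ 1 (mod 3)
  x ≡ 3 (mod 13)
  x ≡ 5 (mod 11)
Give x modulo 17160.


Product of moduli M = 8 · 5 · 3 · 13 · 11 = 17160.
Merge one congruence at a time:
  Start: x ≡ 0 (mod 8).
  Combine with x ≡ 3 (mod 5); new modulus lcm = 40.
    Write x = 0 + 8·t and substitute into x ≡ 3 (mod 5): 8·t ≡ 3 − 0 = 3 (mod 5).
    Reduce coefficients mod 5: 3·t ≡ 3 (mod 5).
    The inverse of 3 mod 5 is 2 (since 3·2 = 6 = 1·5 + 1), so t ≡ 2·3 = 6 ≡ 1 (mod 5).
    Then x = 0 + 8·1 = 8, valid modulo lcm(8, 5) = 40: x ≡ 8 (mod 40).
  Combine with x ≡ 1 (mod 3); new modulus lcm = 120.
    Write x = 8 + 40·t and substitute into x ≡ 1 (mod 3): 40·t ≡ 1 − 8 = -7 (mod 3).
    Reduce coefficients mod 3: 1·t ≡ 2 (mod 3).
    So t ≡ 2 (mod 3).
    Then x = 8 + 40·2 = 88, valid modulo lcm(40, 3) = 120: x ≡ 88 (mod 120).
  Combine with x ≡ 3 (mod 13); new modulus lcm = 1560.
    Write x = 88 + 120·t and substitute into x ≡ 3 (mod 13): 120·t ≡ 3 − 88 = -85 (mod 13).
    Reduce coefficients mod 13: 3·t ≡ 6 (mod 13).
    The inverse of 3 mod 13 is 9 (since 3·9 = 27 = 2·13 + 1), so t ≡ 9·6 = 54 ≡ 2 (mod 13).
    Then x = 88 + 120·2 = 328, valid modulo lcm(120, 13) = 1560: x ≡ 328 (mod 1560).
  Combine with x ≡ 5 (mod 11); new modulus lcm = 17160.
    Write x = 328 + 1560·t and substitute into x ≡ 5 (mod 11): 1560·t ≡ 5 − 328 = -323 (mod 11).
    Reduce coefficients mod 11: 9·t ≡ 7 (mod 11).
    The inverse of 9 mod 11 is 5 (since 9·5 = 45 = 4·11 + 1), so t ≡ 5·7 = 35 ≡ 2 (mod 11).
    Then x = 328 + 1560·2 = 3448, valid modulo lcm(1560, 11) = 17160: x ≡ 3448 (mod 17160).
Verify against each original: 3448 mod 8 = 0, 3448 mod 5 = 3, 3448 mod 3 = 1, 3448 mod 13 = 3, 3448 mod 11 = 5.

x ≡ 3448 (mod 17160).
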